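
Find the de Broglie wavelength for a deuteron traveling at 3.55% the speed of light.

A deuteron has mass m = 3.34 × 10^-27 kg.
1.86 × 10^-14 m

Using the de Broglie relation λ = h/(mv):

v = 3.55% × c = 1.064 × 10^7 m/s

λ = h/(mv)
λ = (6.626 × 10^-34 J·s) / (3.34 × 10^-27 kg × 1.064 × 10^7 m/s)
λ = 1.86 × 10^-14 m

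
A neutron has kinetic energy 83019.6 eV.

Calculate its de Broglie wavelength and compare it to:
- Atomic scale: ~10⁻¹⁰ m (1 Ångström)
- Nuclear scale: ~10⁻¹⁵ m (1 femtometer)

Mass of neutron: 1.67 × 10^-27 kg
λ = 9.94 × 10^-14 m, which is between nuclear and atomic scales.

Using λ = h/√(2mKE):

KE = 83019.6 eV = 1.330 × 10^-14 J

λ = h/√(2mKE)
λ = (6.626 × 10^-34 J·s) / √(2 × 1.67 × 10^-27 kg × 1.330 × 10^-14 J)
λ = 9.94 × 10^-14 m

Comparison:
- Atomic scale (10⁻¹⁰ m): λ is 0.00099× this size
- Nuclear scale (10⁻¹⁵ m): λ is 99× this size

The wavelength is between nuclear and atomic scales.

This wavelength is appropriate for probing atomic structure but too large for nuclear physics experiments.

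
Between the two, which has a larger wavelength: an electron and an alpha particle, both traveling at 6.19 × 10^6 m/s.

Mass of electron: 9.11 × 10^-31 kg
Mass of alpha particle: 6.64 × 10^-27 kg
The electron has the longer wavelength.

Using λ = h/(mv), since both particles have the same velocity, the wavelength depends only on mass.

For electron: λ₁ = h/(m₁v) = 1.18 × 10^-10 m
For alpha particle: λ₂ = h/(m₂v) = 1.61 × 10^-14 m

Since λ ∝ 1/m at constant velocity, the lighter particle has the longer wavelength.

The electron has the longer de Broglie wavelength.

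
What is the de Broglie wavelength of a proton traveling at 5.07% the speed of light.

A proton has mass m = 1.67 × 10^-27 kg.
2.61 × 10^-14 m

Using the de Broglie relation λ = h/(mv):

v = 5.07% × c = 1.520 × 10^7 m/s

λ = h/(mv)
λ = (6.626 × 10^-34 J·s) / (1.67 × 10^-27 kg × 1.520 × 10^7 m/s)
λ = 2.61 × 10^-14 m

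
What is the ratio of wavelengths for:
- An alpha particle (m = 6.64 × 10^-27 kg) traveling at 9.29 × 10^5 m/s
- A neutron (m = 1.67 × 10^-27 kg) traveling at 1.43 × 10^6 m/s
λ₁/λ₂ = 0.387

Using λ = h/(mv):

λ₁ = h/(m₁v₁) = 1.07 × 10^-13 m
λ₂ = h/(m₂v₂) = 2.77 × 10^-13 m

Ratio λ₁/λ₂ = (m₂v₂)/(m₁v₁)
         = (1.67 × 10^-27 kg × 1.43 × 10^6 m/s) / (6.64 × 10^-27 kg × 9.29 × 10^5 m/s)
         = 0.387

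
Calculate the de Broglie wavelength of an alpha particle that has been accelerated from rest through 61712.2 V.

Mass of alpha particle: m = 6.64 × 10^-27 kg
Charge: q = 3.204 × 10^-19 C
4.09 × 10^-14 m

When a particle is accelerated through voltage V, it gains kinetic energy KE = qV.

The de Broglie wavelength is then λ = h/√(2mqV):

λ = h/√(2mqV)
λ = (6.626 × 10^-34 J·s) / √(2 × 6.64 × 10^-27 kg × 3.204 × 10^-19 C × 61712.2 V)
λ = 4.09 × 10^-14 m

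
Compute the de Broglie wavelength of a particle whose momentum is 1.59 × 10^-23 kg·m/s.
4.17 × 10^-11 m

Using the de Broglie relation λ = h/p:

λ = h/p
λ = (6.626 × 10^-34 J·s) / (1.59 × 10^-23 kg·m/s)
λ = 4.17 × 10^-11 m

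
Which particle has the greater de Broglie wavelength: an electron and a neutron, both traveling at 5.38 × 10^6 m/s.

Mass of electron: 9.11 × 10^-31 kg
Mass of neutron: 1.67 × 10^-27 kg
The electron has the longer wavelength.

Using λ = h/(mv), since both particles have the same velocity, the wavelength depends only on mass.

For electron: λ₁ = h/(m₁v) = 1.35 × 10^-10 m
For neutron: λ₂ = h/(m₂v) = 7.37 × 10^-14 m

Since λ ∝ 1/m at constant velocity, the lighter particle has the longer wavelength.

The electron has the longer de Broglie wavelength.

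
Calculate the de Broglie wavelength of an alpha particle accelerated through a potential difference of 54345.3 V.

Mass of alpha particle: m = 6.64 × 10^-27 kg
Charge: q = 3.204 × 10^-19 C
4.36 × 10^-14 m

When a particle is accelerated through voltage V, it gains kinetic energy KE = qV.

The de Broglie wavelength is then λ = h/√(2mqV):

λ = h/√(2mqV)
λ = (6.626 × 10^-34 J·s) / √(2 × 6.64 × 10^-27 kg × 3.204 × 10^-19 C × 54345.3 V)
λ = 4.36 × 10^-14 m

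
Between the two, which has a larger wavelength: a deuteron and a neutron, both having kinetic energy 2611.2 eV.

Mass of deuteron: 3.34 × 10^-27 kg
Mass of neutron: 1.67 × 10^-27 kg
The neutron has the longer wavelength.

Using λ = h/√(2mKE):

For deuteron: λ₁ = h/√(2m₁KE) = 3.96 × 10^-13 m
For neutron: λ₂ = h/√(2m₂KE) = 5.61 × 10^-13 m

Since λ ∝ 1/√m at constant kinetic energy, the lighter particle has the longer wavelength.

The neutron has the longer de Broglie wavelength.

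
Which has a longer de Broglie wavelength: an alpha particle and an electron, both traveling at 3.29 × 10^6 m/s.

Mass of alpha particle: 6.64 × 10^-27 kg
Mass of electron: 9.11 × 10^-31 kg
The electron has the longer wavelength.

Using λ = h/(mv), since both particles have the same velocity, the wavelength depends only on mass.

For alpha particle: λ₁ = h/(m₁v) = 3.03 × 10^-14 m
For electron: λ₂ = h/(m₂v) = 2.21 × 10^-10 m

Since λ ∝ 1/m at constant velocity, the lighter particle has the longer wavelength.

The electron has the longer de Broglie wavelength.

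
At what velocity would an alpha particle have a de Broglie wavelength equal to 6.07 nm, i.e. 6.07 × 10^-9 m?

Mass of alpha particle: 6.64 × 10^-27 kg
1.64 × 10^1 m/s

From λ = h/(mv), solve for v:

v = h/(mλ)
v = (6.626 × 10^-34 J·s) / (6.64 × 10^-27 kg × 6.07 × 10^-9 m)
v = 1.64 × 10^1 m/s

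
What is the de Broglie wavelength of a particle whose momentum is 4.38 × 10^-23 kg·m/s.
1.51 × 10^-11 m

Using the de Broglie relation λ = h/p:

λ = h/p
λ = (6.626 × 10^-34 J·s) / (4.38 × 10^-23 kg·m/s)
λ = 1.51 × 10^-11 m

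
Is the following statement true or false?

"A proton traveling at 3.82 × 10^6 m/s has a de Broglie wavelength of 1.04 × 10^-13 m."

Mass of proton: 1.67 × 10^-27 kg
True

The claim is correct.

Using λ = h/(mv):
λ = (6.626 × 10^-34 J·s) / (1.67 × 10^-27 kg × 3.82 × 10^6 m/s)
λ = 1.04 × 10^-13 m

This matches the claimed value.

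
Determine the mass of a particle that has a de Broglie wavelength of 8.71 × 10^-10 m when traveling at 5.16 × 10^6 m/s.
1.47 × 10^-31 kg

From the de Broglie relation λ = h/(mv), we solve for m:

m = h/(λv)
m = (6.626 × 10^-34 J·s) / (8.71 × 10^-10 m × 5.16 × 10^6 m/s)
m = 1.47 × 10^-31 kg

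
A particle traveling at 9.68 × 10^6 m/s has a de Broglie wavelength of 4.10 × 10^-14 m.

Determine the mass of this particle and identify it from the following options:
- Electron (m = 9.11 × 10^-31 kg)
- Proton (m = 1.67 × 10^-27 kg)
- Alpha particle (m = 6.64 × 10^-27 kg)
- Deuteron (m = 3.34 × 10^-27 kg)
The particle is a proton.

From λ = h/(mv), solve for mass:

m = h/(λv)
m = (6.626 × 10^-34 J·s) / (4.10 × 10^-14 m × 9.68 × 10^6 m/s)
m = 1.67 × 10^-27 kg

Comparing with the listed masses, this is closest to a proton.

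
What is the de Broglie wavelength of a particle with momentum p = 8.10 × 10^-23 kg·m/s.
8.18 × 10^-12 m

Using the de Broglie relation λ = h/p:

λ = h/p
λ = (6.626 × 10^-34 J·s) / (8.10 × 10^-23 kg·m/s)
λ = 8.18 × 10^-12 m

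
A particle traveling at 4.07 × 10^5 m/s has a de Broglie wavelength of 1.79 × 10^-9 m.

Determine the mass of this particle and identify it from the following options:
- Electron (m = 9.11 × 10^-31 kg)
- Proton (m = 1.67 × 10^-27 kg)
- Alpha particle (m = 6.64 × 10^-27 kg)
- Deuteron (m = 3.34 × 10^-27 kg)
The particle is an electron.

From λ = h/(mv), solve for mass:

m = h/(λv)
m = (6.626 × 10^-34 J·s) / (1.79 × 10^-9 m × 4.07 × 10^5 m/s)
m = 9.10 × 10^-31 kg

Comparing with the listed masses, this is closest to an electron.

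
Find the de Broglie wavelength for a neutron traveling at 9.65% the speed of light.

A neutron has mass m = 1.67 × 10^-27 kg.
1.37 × 10^-14 m

Using the de Broglie relation λ = h/(mv):

v = 9.65% × c = 2.893 × 10^7 m/s

λ = h/(mv)
λ = (6.626 × 10^-34 J·s) / (1.67 × 10^-27 kg × 2.893 × 10^7 m/s)
λ = 1.37 × 10^-14 m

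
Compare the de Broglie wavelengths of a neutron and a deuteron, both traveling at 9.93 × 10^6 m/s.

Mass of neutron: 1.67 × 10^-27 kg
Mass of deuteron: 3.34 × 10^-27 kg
The neutron has the longer wavelength.

Using λ = h/(mv), since both particles have the same velocity, the wavelength depends only on mass.

For neutron: λ₁ = h/(m₁v) = 4.00 × 10^-14 m
For deuteron: λ₂ = h/(m₂v) = 2.00 × 10^-14 m

Since λ ∝ 1/m at constant velocity, the lighter particle has the longer wavelength.

The neutron has the longer de Broglie wavelength.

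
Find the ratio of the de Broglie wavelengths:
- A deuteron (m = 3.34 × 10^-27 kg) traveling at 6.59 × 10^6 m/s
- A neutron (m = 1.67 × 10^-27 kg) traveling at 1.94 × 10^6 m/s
λ₁/λ₂ = 0.147

Using λ = h/(mv):

λ₁ = h/(m₁v₁) = 3.01 × 10^-14 m
λ₂ = h/(m₂v₂) = 2.05 × 10^-13 m

Ratio λ₁/λ₂ = (m₂v₂)/(m₁v₁)
         = (1.67 × 10^-27 kg × 1.94 × 10^6 m/s) / (3.34 × 10^-27 kg × 6.59 × 10^6 m/s)
         = 0.147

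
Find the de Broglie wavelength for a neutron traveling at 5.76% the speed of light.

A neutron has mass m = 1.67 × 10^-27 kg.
2.30 × 10^-14 m

Using the de Broglie relation λ = h/(mv):

v = 5.76% × c = 1.727 × 10^7 m/s

λ = h/(mv)
λ = (6.626 × 10^-34 J·s) / (1.67 × 10^-27 kg × 1.727 × 10^7 m/s)
λ = 2.30 × 10^-14 m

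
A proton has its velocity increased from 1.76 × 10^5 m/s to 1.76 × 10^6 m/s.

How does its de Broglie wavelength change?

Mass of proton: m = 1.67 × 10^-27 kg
The wavelength decreases by a factor of 10.

Using λ = h/(mv):

Initial wavelength: λ₁ = h/(mv₁) = 2.25 × 10^-12 m
Final wavelength: λ₂ = h/(mv₂) = 2.25 × 10^-13 m

Since λ ∝ 1/v, when velocity increases by a factor of 10, the wavelength decreases by a factor of 10.

λ₂/λ₁ = v₁/v₂ = 1/10

The wavelength decreases by a factor of 10.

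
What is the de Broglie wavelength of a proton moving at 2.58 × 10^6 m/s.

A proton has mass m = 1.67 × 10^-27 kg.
1.54 × 10^-13 m

Using the de Broglie relation λ = h/(mv):

λ = h/(mv)
λ = (6.626 × 10^-34 J·s) / (1.67 × 10^-27 kg × 2.58 × 10^6 m/s)
λ = 1.54 × 10^-13 m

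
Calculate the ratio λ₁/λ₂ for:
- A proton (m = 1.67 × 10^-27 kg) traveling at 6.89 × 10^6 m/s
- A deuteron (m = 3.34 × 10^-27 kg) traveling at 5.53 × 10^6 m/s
λ₁/λ₂ = 1.61

Using λ = h/(mv):

λ₁ = h/(m₁v₁) = 5.76 × 10^-14 m
λ₂ = h/(m₂v₂) = 3.59 × 10^-14 m

Ratio λ₁/λ₂ = (m₂v₂)/(m₁v₁)
         = (3.34 × 10^-27 kg × 5.53 × 10^6 m/s) / (1.67 × 10^-27 kg × 6.89 × 10^6 m/s)
         = 1.61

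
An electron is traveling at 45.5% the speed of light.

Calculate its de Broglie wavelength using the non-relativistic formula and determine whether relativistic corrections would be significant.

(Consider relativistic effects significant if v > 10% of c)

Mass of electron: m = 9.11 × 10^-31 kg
Yes, relativistic corrections are needed.

Using the non-relativistic de Broglie formula λ = h/(mv):

v = 45.5% × c = 1.364 × 10^8 m/s

λ = h/(mv)
λ = (6.626 × 10^-34 J·s) / (9.11 × 10^-31 kg × 1.364 × 10^8 m/s)
λ = 5.33 × 10^-12 m

Since v = 45.5% of c > 10% of c, relativistic corrections ARE significant and the actual wavelength would differ from this non-relativistic estimate.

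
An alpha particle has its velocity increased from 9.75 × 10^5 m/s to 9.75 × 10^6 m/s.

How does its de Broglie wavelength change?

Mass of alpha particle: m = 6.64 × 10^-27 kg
The wavelength decreases by a factor of 10.

Using λ = h/(mv):

Initial wavelength: λ₁ = h/(mv₁) = 1.02 × 10^-13 m
Final wavelength: λ₂ = h/(mv₂) = 1.02 × 10^-14 m

Since λ ∝ 1/v, when velocity increases by a factor of 10, the wavelength decreases by a factor of 10.

λ₂/λ₁ = v₁/v₂ = 1/10

The wavelength decreases by a factor of 10.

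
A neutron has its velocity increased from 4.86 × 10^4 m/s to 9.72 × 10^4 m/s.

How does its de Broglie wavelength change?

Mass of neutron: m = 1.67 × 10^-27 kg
The wavelength decreases by a factor of 2.

Using λ = h/(mv):

Initial wavelength: λ₁ = h/(mv₁) = 8.16 × 10^-12 m
Final wavelength: λ₂ = h/(mv₂) = 4.08 × 10^-12 m

Since λ ∝ 1/v, when velocity increases by a factor of 2, the wavelength decreases by a factor of 2.

λ₂/λ₁ = v₁/v₂ = 1/2

The wavelength decreases by a factor of 2.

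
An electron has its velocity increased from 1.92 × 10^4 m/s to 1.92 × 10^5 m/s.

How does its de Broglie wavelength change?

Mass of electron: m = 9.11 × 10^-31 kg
The wavelength decreases by a factor of 10.

Using λ = h/(mv):

Initial wavelength: λ₁ = h/(mv₁) = 3.79 × 10^-8 m
Final wavelength: λ₂ = h/(mv₂) = 3.79 × 10^-9 m

Since λ ∝ 1/v, when velocity increases by a factor of 10, the wavelength decreases by a factor of 10.

λ₂/λ₁ = v₁/v₂ = 1/10

The wavelength decreases by a factor of 10.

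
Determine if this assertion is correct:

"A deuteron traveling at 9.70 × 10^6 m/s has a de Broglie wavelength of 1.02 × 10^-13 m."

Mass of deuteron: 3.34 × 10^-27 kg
False

The claim is incorrect.

Using λ = h/(mv):
λ = (6.626 × 10^-34 J·s) / (3.34 × 10^-27 kg × 9.70 × 10^6 m/s)
λ = 2.05 × 10^-14 m

The actual wavelength differs from the claimed 1.02 × 10^-13 m.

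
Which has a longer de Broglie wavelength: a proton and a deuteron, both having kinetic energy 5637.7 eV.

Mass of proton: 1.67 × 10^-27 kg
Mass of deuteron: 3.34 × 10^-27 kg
The proton has the longer wavelength.

Using λ = h/√(2mKE):

For proton: λ₁ = h/√(2m₁KE) = 3.81 × 10^-13 m
For deuteron: λ₂ = h/√(2m₂KE) = 2.70 × 10^-13 m

Since λ ∝ 1/√m at constant kinetic energy, the lighter particle has the longer wavelength.

The proton has the longer de Broglie wavelength.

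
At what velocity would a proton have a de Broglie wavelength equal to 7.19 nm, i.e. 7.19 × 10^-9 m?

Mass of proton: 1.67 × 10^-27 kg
5.52 × 10^1 m/s

From λ = h/(mv), solve for v:

v = h/(mλ)
v = (6.626 × 10^-34 J·s) / (1.67 × 10^-27 kg × 7.19 × 10^-9 m)
v = 5.52 × 10^1 m/s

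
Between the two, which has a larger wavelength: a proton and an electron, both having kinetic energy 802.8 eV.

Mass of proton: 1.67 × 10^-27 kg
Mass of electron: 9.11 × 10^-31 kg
The electron has the longer wavelength.

Using λ = h/√(2mKE):

For proton: λ₁ = h/√(2m₁KE) = 1.01 × 10^-12 m
For electron: λ₂ = h/√(2m₂KE) = 4.33 × 10^-11 m

Since λ ∝ 1/√m at constant kinetic energy, the lighter particle has the longer wavelength.

The electron has the longer de Broglie wavelength.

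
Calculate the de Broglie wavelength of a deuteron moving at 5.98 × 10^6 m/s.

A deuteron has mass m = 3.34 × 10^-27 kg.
3.32 × 10^-14 m

Using the de Broglie relation λ = h/(mv):

λ = h/(mv)
λ = (6.626 × 10^-34 J·s) / (3.34 × 10^-27 kg × 5.98 × 10^6 m/s)
λ = 3.32 × 10^-14 m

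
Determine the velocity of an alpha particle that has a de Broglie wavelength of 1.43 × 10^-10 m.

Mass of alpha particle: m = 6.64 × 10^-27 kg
6.98 × 10^2 m/s

From the de Broglie relation λ = h/(mv), we solve for v:

v = h/(mλ)
v = (6.626 × 10^-34 J·s) / (6.64 × 10^-27 kg × 1.43 × 10^-10 m)
v = 6.98 × 10^2 m/s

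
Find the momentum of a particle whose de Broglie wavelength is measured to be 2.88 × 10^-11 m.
2.30 × 10^-23 kg·m/s

From the de Broglie relation λ = h/p, we solve for p:

p = h/λ
p = (6.626 × 10^-34 J·s) / (2.88 × 10^-11 m)
p = 2.30 × 10^-23 kg·m/s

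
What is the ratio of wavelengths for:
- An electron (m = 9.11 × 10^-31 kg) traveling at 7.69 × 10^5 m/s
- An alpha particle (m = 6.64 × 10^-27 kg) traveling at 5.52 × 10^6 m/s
λ₁/λ₂ = 5.23 × 10^4

Using λ = h/(mv):

λ₁ = h/(m₁v₁) = 9.46 × 10^-10 m
λ₂ = h/(m₂v₂) = 1.81 × 10^-14 m

Ratio λ₁/λ₂ = (m₂v₂)/(m₁v₁)
         = (6.64 × 10^-27 kg × 5.52 × 10^6 m/s) / (9.11 × 10^-31 kg × 7.69 × 10^5 m/s)
         = 5.23 × 10^4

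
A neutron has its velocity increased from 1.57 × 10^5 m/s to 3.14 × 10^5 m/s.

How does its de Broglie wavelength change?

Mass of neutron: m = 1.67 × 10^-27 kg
The wavelength decreases by a factor of 2.

Using λ = h/(mv):

Initial wavelength: λ₁ = h/(mv₁) = 2.53 × 10^-12 m
Final wavelength: λ₂ = h/(mv₂) = 1.26 × 10^-12 m

Since λ ∝ 1/v, when velocity increases by a factor of 2, the wavelength decreases by a factor of 2.

λ₂/λ₁ = v₁/v₂ = 1/2

The wavelength decreases by a factor of 2.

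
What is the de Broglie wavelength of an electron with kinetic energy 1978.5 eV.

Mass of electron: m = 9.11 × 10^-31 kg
2.76 × 10^-11 m

Using λ = h/√(2mKE):

First convert KE to Joules: KE = 1978.5 eV = 3.170 × 10^-16 J

λ = h/√(2mKE)
λ = (6.626 × 10^-34 J·s) / √(2 × 9.11 × 10^-31 kg × 3.170 × 10^-16 J)
λ = 2.76 × 10^-11 m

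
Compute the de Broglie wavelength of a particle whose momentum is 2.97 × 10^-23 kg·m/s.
2.23 × 10^-11 m

Using the de Broglie relation λ = h/p:

λ = h/p
λ = (6.626 × 10^-34 J·s) / (2.97 × 10^-23 kg·m/s)
λ = 2.23 × 10^-11 m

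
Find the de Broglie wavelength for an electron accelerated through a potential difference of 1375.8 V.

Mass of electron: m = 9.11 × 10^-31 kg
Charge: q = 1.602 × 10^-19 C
3.31 × 10^-11 m

When a particle is accelerated through voltage V, it gains kinetic energy KE = qV.

The de Broglie wavelength is then λ = h/√(2mqV):

λ = h/√(2mqV)
λ = (6.626 × 10^-34 J·s) / √(2 × 9.11 × 10^-31 kg × 1.602 × 10^-19 C × 1375.8 V)
λ = 3.31 × 10^-11 m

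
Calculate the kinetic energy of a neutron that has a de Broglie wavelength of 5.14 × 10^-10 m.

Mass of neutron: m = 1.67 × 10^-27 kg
4.98 × 10^-22 J (or 3.11 × 10^-3 eV)

From λ = h/√(2mKE), we solve for KE:

λ² = h²/(2mKE)
KE = h²/(2mλ²)
KE = (6.626 × 10^-34 J·s)² / (2 × 1.67 × 10^-27 kg × (5.14 × 10^-10 m)²)
KE = 4.98 × 10^-22 J
KE = 3.11 × 10^-3 eV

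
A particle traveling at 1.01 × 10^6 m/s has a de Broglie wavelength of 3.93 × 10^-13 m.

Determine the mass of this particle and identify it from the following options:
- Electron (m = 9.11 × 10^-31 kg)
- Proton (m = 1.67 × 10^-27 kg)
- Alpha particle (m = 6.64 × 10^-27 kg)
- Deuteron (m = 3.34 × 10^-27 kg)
The particle is a proton.

From λ = h/(mv), solve for mass:

m = h/(λv)
m = (6.626 × 10^-34 J·s) / (3.93 × 10^-13 m × 1.01 × 10^6 m/s)
m = 1.67 × 10^-27 kg

Comparing with the listed masses, this is closest to a proton.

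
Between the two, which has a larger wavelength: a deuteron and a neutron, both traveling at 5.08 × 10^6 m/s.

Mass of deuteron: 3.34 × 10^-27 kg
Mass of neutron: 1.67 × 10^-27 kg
The neutron has the longer wavelength.

Using λ = h/(mv), since both particles have the same velocity, the wavelength depends only on mass.

For deuteron: λ₁ = h/(m₁v) = 3.91 × 10^-14 m
For neutron: λ₂ = h/(m₂v) = 7.81 × 10^-14 m

Since λ ∝ 1/m at constant velocity, the lighter particle has the longer wavelength.

The neutron has the longer de Broglie wavelength.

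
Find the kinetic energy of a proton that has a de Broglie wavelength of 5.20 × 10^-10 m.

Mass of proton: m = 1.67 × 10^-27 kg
4.86 × 10^-22 J (or 3.03 × 10^-3 eV)

From λ = h/√(2mKE), we solve for KE:

λ² = h²/(2mKE)
KE = h²/(2mλ²)
KE = (6.626 × 10^-34 J·s)² / (2 × 1.67 × 10^-27 kg × (5.20 × 10^-10 m)²)
KE = 4.86 × 10^-22 J
KE = 3.03 × 10^-3 eV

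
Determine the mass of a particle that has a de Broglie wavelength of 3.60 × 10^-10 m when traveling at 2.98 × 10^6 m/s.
6.18 × 10^-31 kg

From the de Broglie relation λ = h/(mv), we solve for m:

m = h/(λv)
m = (6.626 × 10^-34 J·s) / (3.60 × 10^-10 m × 2.98 × 10^6 m/s)
m = 6.18 × 10^-31 kg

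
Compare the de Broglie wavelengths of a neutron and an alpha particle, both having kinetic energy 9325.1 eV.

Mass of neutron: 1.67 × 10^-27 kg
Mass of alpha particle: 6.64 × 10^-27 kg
The neutron has the longer wavelength.

Using λ = h/√(2mKE):

For neutron: λ₁ = h/√(2m₁KE) = 2.97 × 10^-13 m
For alpha particle: λ₂ = h/√(2m₂KE) = 1.49 × 10^-13 m

Since λ ∝ 1/√m at constant kinetic energy, the lighter particle has the longer wavelength.

The neutron has the longer de Broglie wavelength.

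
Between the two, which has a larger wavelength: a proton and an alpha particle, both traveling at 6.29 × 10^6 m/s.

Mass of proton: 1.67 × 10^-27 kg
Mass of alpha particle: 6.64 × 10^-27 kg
The proton has the longer wavelength.

Using λ = h/(mv), since both particles have the same velocity, the wavelength depends only on mass.

For proton: λ₁ = h/(m₁v) = 6.31 × 10^-14 m
For alpha particle: λ₂ = h/(m₂v) = 1.59 × 10^-14 m

Since λ ∝ 1/m at constant velocity, the lighter particle has the longer wavelength.

The proton has the longer de Broglie wavelength.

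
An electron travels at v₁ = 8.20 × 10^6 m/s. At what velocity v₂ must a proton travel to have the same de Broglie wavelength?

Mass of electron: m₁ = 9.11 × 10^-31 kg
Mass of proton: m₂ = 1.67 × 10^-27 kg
v₂ = 4.47 × 10^3 m/s

For equal de Broglie wavelengths: λ₁ = λ₂

h/(m₁v₁) = h/(m₂v₂)
m₁v₁ = m₂v₂
v₂ = v₁ · (m₁/m₂)

v₂ = 8.20 × 10^6 m/s × (9.11 × 10^-31 kg / 1.67 × 10^-27 kg)
v₂ = 4.47 × 10^3 m/s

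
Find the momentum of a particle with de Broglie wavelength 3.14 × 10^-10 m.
2.11 × 10^-24 kg·m/s

From the de Broglie relation λ = h/p, we solve for p:

p = h/λ
p = (6.626 × 10^-34 J·s) / (3.14 × 10^-10 m)
p = 2.11 × 10^-24 kg·m/s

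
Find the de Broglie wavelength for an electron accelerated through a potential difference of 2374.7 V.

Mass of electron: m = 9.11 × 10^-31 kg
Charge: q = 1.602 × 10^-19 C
2.52 × 10^-11 m

When a particle is accelerated through voltage V, it gains kinetic energy KE = qV.

The de Broglie wavelength is then λ = h/√(2mqV):

λ = h/√(2mqV)
λ = (6.626 × 10^-34 J·s) / √(2 × 9.11 × 10^-31 kg × 1.602 × 10^-19 C × 2374.7 V)
λ = 2.52 × 10^-11 m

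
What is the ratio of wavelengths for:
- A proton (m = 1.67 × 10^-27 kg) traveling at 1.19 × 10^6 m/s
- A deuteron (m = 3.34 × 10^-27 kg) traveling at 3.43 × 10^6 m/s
λ₁/λ₂ = 5.76

Using λ = h/(mv):

λ₁ = h/(m₁v₁) = 3.33 × 10^-13 m
λ₂ = h/(m₂v₂) = 5.78 × 10^-14 m

Ratio λ₁/λ₂ = (m₂v₂)/(m₁v₁)
         = (3.34 × 10^-27 kg × 3.43 × 10^6 m/s) / (1.67 × 10^-27 kg × 1.19 × 10^6 m/s)
         = 5.76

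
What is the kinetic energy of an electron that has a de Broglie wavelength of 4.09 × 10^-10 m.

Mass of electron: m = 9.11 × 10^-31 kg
1.44 × 10^-18 J (or 8.99 eV)

From λ = h/√(2mKE), we solve for KE:

λ² = h²/(2mKE)
KE = h²/(2mλ²)
KE = (6.626 × 10^-34 J·s)² / (2 × 9.11 × 10^-31 kg × (4.09 × 10^-10 m)²)
KE = 1.44 × 10^-18 J
KE = 8.99 eV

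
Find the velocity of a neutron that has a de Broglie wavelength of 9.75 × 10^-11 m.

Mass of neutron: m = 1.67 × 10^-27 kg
4.07 × 10^3 m/s

From the de Broglie relation λ = h/(mv), we solve for v:

v = h/(mλ)
v = (6.626 × 10^-34 J·s) / (1.67 × 10^-27 kg × 9.75 × 10^-11 m)
v = 4.07 × 10^3 m/s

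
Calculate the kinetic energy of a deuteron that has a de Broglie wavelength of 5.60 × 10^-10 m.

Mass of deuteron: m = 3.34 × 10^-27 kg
2.10 × 10^-22 J (or 1.31 × 10^-3 eV)

From λ = h/√(2mKE), we solve for KE:

λ² = h²/(2mKE)
KE = h²/(2mλ²)
KE = (6.626 × 10^-34 J·s)² / (2 × 3.34 × 10^-27 kg × (5.60 × 10^-10 m)²)
KE = 2.10 × 10^-22 J
KE = 1.31 × 10^-3 eV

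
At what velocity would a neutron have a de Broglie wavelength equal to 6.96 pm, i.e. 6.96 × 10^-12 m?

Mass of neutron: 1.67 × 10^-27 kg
5.70 × 10^4 m/s

From λ = h/(mv), solve for v:

v = h/(mλ)
v = (6.626 × 10^-34 J·s) / (1.67 × 10^-27 kg × 6.96 × 10^-12 m)
v = 5.70 × 10^4 m/s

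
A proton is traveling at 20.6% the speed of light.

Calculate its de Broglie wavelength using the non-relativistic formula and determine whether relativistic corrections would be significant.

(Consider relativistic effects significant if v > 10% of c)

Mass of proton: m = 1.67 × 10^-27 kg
Yes, relativistic corrections are needed.

Using the non-relativistic de Broglie formula λ = h/(mv):

v = 20.6% × c = 6.176 × 10^7 m/s

λ = h/(mv)
λ = (6.626 × 10^-34 J·s) / (1.67 × 10^-27 kg × 6.176 × 10^7 m/s)
λ = 6.42 × 10^-15 m

Since v = 20.6% of c > 10% of c, relativistic corrections ARE significant and the actual wavelength would differ from this non-relativistic estimate.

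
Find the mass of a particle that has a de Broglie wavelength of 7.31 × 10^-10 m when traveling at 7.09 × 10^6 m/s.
1.28 × 10^-31 kg

From the de Broglie relation λ = h/(mv), we solve for m:

m = h/(λv)
m = (6.626 × 10^-34 J·s) / (7.31 × 10^-10 m × 7.09 × 10^6 m/s)
m = 1.28 × 10^-31 kg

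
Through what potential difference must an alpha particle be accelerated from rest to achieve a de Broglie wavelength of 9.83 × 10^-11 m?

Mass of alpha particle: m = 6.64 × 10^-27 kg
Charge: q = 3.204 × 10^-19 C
1.07 × 10^-2 V

From λ = h/√(2mqV), we solve for V:

λ² = h²/(2mqV)
V = h²/(2mqλ²)
V = (6.626 × 10^-34 J·s)² / (2 × 6.64 × 10^-27 kg × 3.204 × 10^-19 C × (9.83 × 10^-11 m)²)
V = 1.07 × 10^-2 V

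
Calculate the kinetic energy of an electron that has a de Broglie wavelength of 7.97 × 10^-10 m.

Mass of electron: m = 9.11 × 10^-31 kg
3.79 × 10^-19 J (or 2.37 eV)

From λ = h/√(2mKE), we solve for KE:

λ² = h²/(2mKE)
KE = h²/(2mλ²)
KE = (6.626 × 10^-34 J·s)² / (2 × 9.11 × 10^-31 kg × (7.97 × 10^-10 m)²)
KE = 3.79 × 10^-19 J
KE = 2.37 eV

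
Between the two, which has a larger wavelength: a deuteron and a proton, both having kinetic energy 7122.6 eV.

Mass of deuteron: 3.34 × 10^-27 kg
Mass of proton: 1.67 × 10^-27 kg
The proton has the longer wavelength.

Using λ = h/√(2mKE):

For deuteron: λ₁ = h/√(2m₁KE) = 2.40 × 10^-13 m
For proton: λ₂ = h/√(2m₂KE) = 3.39 × 10^-13 m

Since λ ∝ 1/√m at constant kinetic energy, the lighter particle has the longer wavelength.

The proton has the longer de Broglie wavelength.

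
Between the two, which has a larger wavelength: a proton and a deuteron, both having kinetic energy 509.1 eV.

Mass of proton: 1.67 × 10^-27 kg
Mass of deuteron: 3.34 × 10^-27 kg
The proton has the longer wavelength.

Using λ = h/√(2mKE):

For proton: λ₁ = h/√(2m₁KE) = 1.27 × 10^-12 m
For deuteron: λ₂ = h/√(2m₂KE) = 8.98 × 10^-13 m

Since λ ∝ 1/√m at constant kinetic energy, the lighter particle has the longer wavelength.

The proton has the longer de Broglie wavelength.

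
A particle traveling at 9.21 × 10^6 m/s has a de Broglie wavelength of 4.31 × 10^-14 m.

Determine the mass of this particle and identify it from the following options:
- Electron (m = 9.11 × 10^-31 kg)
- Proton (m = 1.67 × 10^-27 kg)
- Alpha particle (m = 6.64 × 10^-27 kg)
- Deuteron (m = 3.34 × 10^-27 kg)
The particle is a proton.

From λ = h/(mv), solve for mass:

m = h/(λv)
m = (6.626 × 10^-34 J·s) / (4.31 × 10^-14 m × 9.21 × 10^6 m/s)
m = 1.67 × 10^-27 kg

Comparing with the listed masses, this is closest to a proton.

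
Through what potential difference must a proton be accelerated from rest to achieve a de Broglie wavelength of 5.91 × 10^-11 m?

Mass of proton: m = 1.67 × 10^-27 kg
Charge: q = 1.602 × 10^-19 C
2.35 × 10^-1 V

From λ = h/√(2mqV), we solve for V:

λ² = h²/(2mqV)
V = h²/(2mqλ²)
V = (6.626 × 10^-34 J·s)² / (2 × 1.67 × 10^-27 kg × 1.602 × 10^-19 C × (5.91 × 10^-11 m)²)
V = 2.35 × 10^-1 V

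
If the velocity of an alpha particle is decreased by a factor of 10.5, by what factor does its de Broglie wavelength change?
The wavelength increases by a factor of 10.5.

From λ = h/(mv), the wavelength is inversely proportional to velocity:

λ ∝ 1/v

If v → v/10.5, then λ → 10.5λ

When velocity is decreased by a factor of 10.5, the wavelength increases by a factor of 10.5.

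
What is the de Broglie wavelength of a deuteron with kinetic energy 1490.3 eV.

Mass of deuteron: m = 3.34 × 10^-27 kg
5.25 × 10^-13 m

Using λ = h/√(2mKE):

First convert KE to Joules: KE = 1490.3 eV = 2.388 × 10^-16 J

λ = h/√(2mKE)
λ = (6.626 × 10^-34 J·s) / √(2 × 3.34 × 10^-27 kg × 2.388 × 10^-16 J)
λ = 5.25 × 10^-13 m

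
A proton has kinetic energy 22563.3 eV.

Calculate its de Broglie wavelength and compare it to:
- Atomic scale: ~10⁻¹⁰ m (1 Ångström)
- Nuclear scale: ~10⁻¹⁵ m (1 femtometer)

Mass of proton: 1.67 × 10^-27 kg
λ = 1.91 × 10^-13 m, which is between nuclear and atomic scales.

Using λ = h/√(2mKE):

KE = 22563.3 eV = 3.615 × 10^-15 J

λ = h/√(2mKE)
λ = (6.626 × 10^-34 J·s) / √(2 × 1.67 × 10^-27 kg × 3.615 × 10^-15 J)
λ = 1.91 × 10^-13 m

Comparison:
- Atomic scale (10⁻¹⁰ m): λ is 0.0019× this size
- Nuclear scale (10⁻¹⁵ m): λ is 1.9e+02× this size

The wavelength is between nuclear and atomic scales.

This wavelength is appropriate for probing atomic structure but too large for nuclear physics experiments.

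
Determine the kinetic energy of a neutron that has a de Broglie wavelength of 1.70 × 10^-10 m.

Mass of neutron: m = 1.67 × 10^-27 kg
4.55 × 10^-21 J (or 0.0284 eV)

From λ = h/√(2mKE), we solve for KE:

λ² = h²/(2mKE)
KE = h²/(2mλ²)
KE = (6.626 × 10^-34 J·s)² / (2 × 1.67 × 10^-27 kg × (1.70 × 10^-10 m)²)
KE = 4.55 × 10^-21 J
KE = 0.0284 eV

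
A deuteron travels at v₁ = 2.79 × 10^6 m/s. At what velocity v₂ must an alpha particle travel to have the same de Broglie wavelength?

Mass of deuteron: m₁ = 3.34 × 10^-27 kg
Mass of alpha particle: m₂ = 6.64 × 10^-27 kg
v₂ = 1.40 × 10^6 m/s

For equal de Broglie wavelengths: λ₁ = λ₂

h/(m₁v₁) = h/(m₂v₂)
m₁v₁ = m₂v₂
v₂ = v₁ · (m₁/m₂)

v₂ = 2.79 × 10^6 m/s × (3.34 × 10^-27 kg / 6.64 × 10^-27 kg)
v₂ = 1.40 × 10^6 m/s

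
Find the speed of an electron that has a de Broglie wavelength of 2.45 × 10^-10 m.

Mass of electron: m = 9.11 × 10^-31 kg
2.97 × 10^6 m/s

From the de Broglie relation λ = h/(mv), we solve for v:

v = h/(mλ)
v = (6.626 × 10^-34 J·s) / (9.11 × 10^-31 kg × 2.45 × 10^-10 m)
v = 2.97 × 10^6 m/s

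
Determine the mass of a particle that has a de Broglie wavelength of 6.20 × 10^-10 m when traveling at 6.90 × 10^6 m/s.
1.55 × 10^-31 kg

From the de Broglie relation λ = h/(mv), we solve for m:

m = h/(λv)
m = (6.626 × 10^-34 J·s) / (6.20 × 10^-10 m × 6.90 × 10^6 m/s)
m = 1.55 × 10^-31 kg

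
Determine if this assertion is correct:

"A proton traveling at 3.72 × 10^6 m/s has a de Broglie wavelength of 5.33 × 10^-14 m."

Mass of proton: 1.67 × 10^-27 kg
False

The claim is incorrect.

Using λ = h/(mv):
λ = (6.626 × 10^-34 J·s) / (1.67 × 10^-27 kg × 3.72 × 10^6 m/s)
λ = 1.07 × 10^-13 m

The actual wavelength differs from the claimed 5.33 × 10^-14 m.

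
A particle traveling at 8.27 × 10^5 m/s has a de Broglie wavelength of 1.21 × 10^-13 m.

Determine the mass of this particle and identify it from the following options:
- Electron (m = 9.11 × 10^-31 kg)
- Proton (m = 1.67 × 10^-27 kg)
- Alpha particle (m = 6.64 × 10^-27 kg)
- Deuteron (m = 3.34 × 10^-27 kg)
The particle is an alpha particle.

From λ = h/(mv), solve for mass:

m = h/(λv)
m = (6.626 × 10^-34 J·s) / (1.21 × 10^-13 m × 8.27 × 10^5 m/s)
m = 6.62 × 10^-27 kg

Comparing with the listed masses, this is closest to an alpha particle.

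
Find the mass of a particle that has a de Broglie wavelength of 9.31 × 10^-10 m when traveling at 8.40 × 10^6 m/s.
8.47 × 10^-32 kg

From the de Broglie relation λ = h/(mv), we solve for m:

m = h/(λv)
m = (6.626 × 10^-34 J·s) / (9.31 × 10^-10 m × 8.40 × 10^6 m/s)
m = 8.47 × 10^-32 kg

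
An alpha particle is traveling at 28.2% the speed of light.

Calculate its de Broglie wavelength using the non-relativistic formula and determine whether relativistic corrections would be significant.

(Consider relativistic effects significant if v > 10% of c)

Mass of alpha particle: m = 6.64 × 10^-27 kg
Yes, relativistic corrections are needed.

Using the non-relativistic de Broglie formula λ = h/(mv):

v = 28.2% × c = 8.454 × 10^7 m/s

λ = h/(mv)
λ = (6.626 × 10^-34 J·s) / (6.64 × 10^-27 kg × 8.454 × 10^7 m/s)
λ = 1.18 × 10^-15 m

Since v = 28.2% of c > 10% of c, relativistic corrections ARE significant and the actual wavelength would differ from this non-relativistic estimate.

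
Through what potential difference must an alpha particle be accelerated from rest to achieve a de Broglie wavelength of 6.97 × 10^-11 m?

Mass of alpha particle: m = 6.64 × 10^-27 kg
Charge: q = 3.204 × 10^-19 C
2.12 × 10^-2 V

From λ = h/√(2mqV), we solve for V:

λ² = h²/(2mqV)
V = h²/(2mqλ²)
V = (6.626 × 10^-34 J·s)² / (2 × 6.64 × 10^-27 kg × 3.204 × 10^-19 C × (6.97 × 10^-11 m)²)
V = 2.12 × 10^-2 V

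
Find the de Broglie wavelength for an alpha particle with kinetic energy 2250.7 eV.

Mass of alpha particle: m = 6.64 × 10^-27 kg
3.03 × 10^-13 m

Using λ = h/√(2mKE):

First convert KE to Joules: KE = 2250.7 eV = 3.606 × 10^-16 J

λ = h/√(2mKE)
λ = (6.626 × 10^-34 J·s) / √(2 × 6.64 × 10^-27 kg × 3.606 × 10^-16 J)
λ = 3.03 × 10^-13 m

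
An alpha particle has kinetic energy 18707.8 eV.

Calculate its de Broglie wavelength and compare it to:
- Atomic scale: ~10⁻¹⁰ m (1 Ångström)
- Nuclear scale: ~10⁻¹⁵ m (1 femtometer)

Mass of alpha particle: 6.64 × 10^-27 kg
λ = 1.05 × 10^-13 m, which is between nuclear and atomic scales.

Using λ = h/√(2mKE):

KE = 18707.8 eV = 2.997 × 10^-15 J

λ = h/√(2mKE)
λ = (6.626 × 10^-34 J·s) / √(2 × 6.64 × 10^-27 kg × 2.997 × 10^-15 J)
λ = 1.05 × 10^-13 m

Comparison:
- Atomic scale (10⁻¹⁰ m): λ is 0.0011× this size
- Nuclear scale (10⁻¹⁵ m): λ is 1.1e+02× this size

The wavelength is between nuclear and atomic scales.

This wavelength is appropriate for probing atomic structure but too large for nuclear physics experiments.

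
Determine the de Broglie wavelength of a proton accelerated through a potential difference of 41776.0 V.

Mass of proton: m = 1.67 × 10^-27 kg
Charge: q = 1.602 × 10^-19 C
1.40 × 10^-13 m

When a particle is accelerated through voltage V, it gains kinetic energy KE = qV.

The de Broglie wavelength is then λ = h/√(2mqV):

λ = h/√(2mqV)
λ = (6.626 × 10^-34 J·s) / √(2 × 1.67 × 10^-27 kg × 1.602 × 10^-19 C × 41776.0 V)
λ = 1.40 × 10^-13 m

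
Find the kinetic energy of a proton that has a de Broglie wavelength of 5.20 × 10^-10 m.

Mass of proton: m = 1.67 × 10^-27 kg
4.86 × 10^-22 J (or 3.03 × 10^-3 eV)

From λ = h/√(2mKE), we solve for KE:

λ² = h²/(2mKE)
KE = h²/(2mλ²)
KE = (6.626 × 10^-34 J·s)² / (2 × 1.67 × 10^-27 kg × (5.20 × 10^-10 m)²)
KE = 4.86 × 10^-22 J
KE = 3.03 × 10^-3 eV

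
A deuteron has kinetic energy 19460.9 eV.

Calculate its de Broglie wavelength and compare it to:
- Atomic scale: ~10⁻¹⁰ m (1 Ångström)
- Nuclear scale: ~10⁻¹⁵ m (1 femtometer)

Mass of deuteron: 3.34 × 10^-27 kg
λ = 1.45 × 10^-13 m, which is between nuclear and atomic scales.

Using λ = h/√(2mKE):

KE = 19460.9 eV = 3.118 × 10^-15 J

λ = h/√(2mKE)
λ = (6.626 × 10^-34 J·s) / √(2 × 3.34 × 10^-27 kg × 3.118 × 10^-15 J)
λ = 1.45 × 10^-13 m

Comparison:
- Atomic scale (10⁻¹⁰ m): λ is 0.0015× this size
- Nuclear scale (10⁻¹⁵ m): λ is 1.5e+02× this size

The wavelength is between nuclear and atomic scales.

This wavelength is appropriate for probing atomic structure but too large for nuclear physics experiments.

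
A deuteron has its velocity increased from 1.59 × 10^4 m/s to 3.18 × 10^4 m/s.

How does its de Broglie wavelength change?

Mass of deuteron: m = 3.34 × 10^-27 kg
The wavelength decreases by a factor of 2.

Using λ = h/(mv):

Initial wavelength: λ₁ = h/(mv₁) = 1.25 × 10^-11 m
Final wavelength: λ₂ = h/(mv₂) = 6.24 × 10^-12 m

Since λ ∝ 1/v, when velocity increases by a factor of 2, the wavelength decreases by a factor of 2.

λ₂/λ₁ = v₁/v₂ = 1/2

The wavelength decreases by a factor of 2.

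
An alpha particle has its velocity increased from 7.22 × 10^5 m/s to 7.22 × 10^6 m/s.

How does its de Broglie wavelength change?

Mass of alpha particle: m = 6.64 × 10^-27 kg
The wavelength decreases by a factor of 10.

Using λ = h/(mv):

Initial wavelength: λ₁ = h/(mv₁) = 1.38 × 10^-13 m
Final wavelength: λ₂ = h/(mv₂) = 1.38 × 10^-14 m

Since λ ∝ 1/v, when velocity increases by a factor of 10, the wavelength decreases by a factor of 10.

λ₂/λ₁ = v₁/v₂ = 1/10

The wavelength decreases by a factor of 10.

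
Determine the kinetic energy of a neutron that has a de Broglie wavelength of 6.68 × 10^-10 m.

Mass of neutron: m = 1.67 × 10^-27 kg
2.95 × 10^-22 J (or 1.84 × 10^-3 eV)

From λ = h/√(2mKE), we solve for KE:

λ² = h²/(2mKE)
KE = h²/(2mλ²)
KE = (6.626 × 10^-34 J·s)² / (2 × 1.67 × 10^-27 kg × (6.68 × 10^-10 m)²)
KE = 2.95 × 10^-22 J
KE = 1.84 × 10^-3 eV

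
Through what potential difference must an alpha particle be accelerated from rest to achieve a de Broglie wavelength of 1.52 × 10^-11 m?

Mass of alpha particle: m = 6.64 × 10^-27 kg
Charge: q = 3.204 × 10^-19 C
4.47 × 10^-1 V

From λ = h/√(2mqV), we solve for V:

λ² = h²/(2mqV)
V = h²/(2mqλ²)
V = (6.626 × 10^-34 J·s)² / (2 × 6.64 × 10^-27 kg × 3.204 × 10^-19 C × (1.52 × 10^-11 m)²)
V = 4.47 × 10^-1 V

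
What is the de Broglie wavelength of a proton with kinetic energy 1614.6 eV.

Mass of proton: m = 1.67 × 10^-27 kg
7.13 × 10^-13 m

Using λ = h/√(2mKE):

First convert KE to Joules: KE = 1614.6 eV = 2.587 × 10^-16 J

λ = h/√(2mKE)
λ = (6.626 × 10^-34 J·s) / √(2 × 1.67 × 10^-27 kg × 2.587 × 10^-16 J)
λ = 7.13 × 10^-13 m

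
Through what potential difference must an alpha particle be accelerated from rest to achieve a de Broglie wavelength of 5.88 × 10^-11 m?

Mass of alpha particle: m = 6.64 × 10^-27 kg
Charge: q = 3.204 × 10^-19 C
2.98 × 10^-2 V

From λ = h/√(2mqV), we solve for V:

λ² = h²/(2mqV)
V = h²/(2mqλ²)
V = (6.626 × 10^-34 J·s)² / (2 × 6.64 × 10^-27 kg × 3.204 × 10^-19 C × (5.88 × 10^-11 m)²)
V = 2.98 × 10^-2 V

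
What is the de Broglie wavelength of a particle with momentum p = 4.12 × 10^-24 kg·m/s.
1.61 × 10^-10 m

Using the de Broglie relation λ = h/p:

λ = h/p
λ = (6.626 × 10^-34 J·s) / (4.12 × 10^-24 kg·m/s)
λ = 1.61 × 10^-10 m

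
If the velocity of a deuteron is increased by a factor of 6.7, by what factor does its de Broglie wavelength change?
The wavelength decreases by a factor of 6.7.

From λ = h/(mv), the wavelength is inversely proportional to velocity:

λ ∝ 1/v

If v → 6.7v, then λ → λ/6.7

When velocity is increased by a factor of 6.7, the wavelength decreases by a factor of 6.7.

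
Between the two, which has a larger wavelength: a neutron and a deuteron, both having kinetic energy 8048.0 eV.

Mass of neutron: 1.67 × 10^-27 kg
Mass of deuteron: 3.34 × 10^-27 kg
The neutron has the longer wavelength.

Using λ = h/√(2mKE):

For neutron: λ₁ = h/√(2m₁KE) = 3.19 × 10^-13 m
For deuteron: λ₂ = h/√(2m₂KE) = 2.26 × 10^-13 m

Since λ ∝ 1/√m at constant kinetic energy, the lighter particle has the longer wavelength.

The neutron has the longer de Broglie wavelength.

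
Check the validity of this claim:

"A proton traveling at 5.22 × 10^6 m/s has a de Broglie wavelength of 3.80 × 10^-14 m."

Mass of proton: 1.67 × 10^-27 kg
False

The claim is incorrect.

Using λ = h/(mv):
λ = (6.626 × 10^-34 J·s) / (1.67 × 10^-27 kg × 5.22 × 10^6 m/s)
λ = 7.60 × 10^-14 m

The actual wavelength differs from the claimed 3.80 × 10^-14 m.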